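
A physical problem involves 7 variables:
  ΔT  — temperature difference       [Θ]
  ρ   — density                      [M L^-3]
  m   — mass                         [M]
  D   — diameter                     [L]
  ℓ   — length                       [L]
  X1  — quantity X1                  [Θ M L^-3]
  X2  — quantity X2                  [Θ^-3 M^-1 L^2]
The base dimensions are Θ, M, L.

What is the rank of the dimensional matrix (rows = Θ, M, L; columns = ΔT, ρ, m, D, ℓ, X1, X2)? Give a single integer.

Write exponents as rows Θ,M,L / cols ΔT,ρ,m,D,ℓ,X1,X2:
  Θ: [ 1  0  0  0  0  1 -3]
  M: [ 0  1  1  0  0  1 -1]
  L: [ 0 -3  0  1  1 -3  2]
Echelon form has 3 nonzero rows (pivots: ΔT,ρ,m)

3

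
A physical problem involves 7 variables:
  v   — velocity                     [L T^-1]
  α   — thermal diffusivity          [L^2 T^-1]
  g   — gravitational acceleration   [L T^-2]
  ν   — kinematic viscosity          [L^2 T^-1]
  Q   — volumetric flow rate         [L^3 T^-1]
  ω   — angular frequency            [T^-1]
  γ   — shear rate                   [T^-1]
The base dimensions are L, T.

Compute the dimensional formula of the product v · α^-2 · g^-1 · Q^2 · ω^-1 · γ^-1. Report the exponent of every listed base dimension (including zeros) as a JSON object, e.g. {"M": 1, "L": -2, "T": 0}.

{"L": 2, "T": 3}

Write exponents as rows L,T / cols v,α,g,ν,Q,ω,γ:
  L: [ 1  2  1  2  3  0  0]
  T: [-1 -1 -2 -1 -1 -1 -1]
  [L]: (1)·1+(-2)·2+(-1)·1+(2)·3+(-1)·0+(-1)·0 = 2
  [T]: (1)·-1+(-2)·-1+(-1)·-2+(2)·-1+(-1)·-1+(-1)·-1 = 3
⇒ L^2 T^3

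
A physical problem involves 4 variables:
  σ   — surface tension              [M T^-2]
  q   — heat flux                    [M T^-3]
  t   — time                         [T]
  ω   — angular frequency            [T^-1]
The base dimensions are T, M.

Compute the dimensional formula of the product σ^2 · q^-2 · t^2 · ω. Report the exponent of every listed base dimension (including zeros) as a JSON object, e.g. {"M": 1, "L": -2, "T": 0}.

{"T": 3, "M": 0}

Dimensional matrix (T×M by σ×q×t×ω):
  T: [-2 -3  1 -1]
  M: [ 1  1  0  0]
  [T]: (2)·-2+(-2)·-3+(2)·1+(1)·-1 = 3
  [M]: (2)·1+(-2)·1+(2)·0+(1)·0 = 0
⇒ T^3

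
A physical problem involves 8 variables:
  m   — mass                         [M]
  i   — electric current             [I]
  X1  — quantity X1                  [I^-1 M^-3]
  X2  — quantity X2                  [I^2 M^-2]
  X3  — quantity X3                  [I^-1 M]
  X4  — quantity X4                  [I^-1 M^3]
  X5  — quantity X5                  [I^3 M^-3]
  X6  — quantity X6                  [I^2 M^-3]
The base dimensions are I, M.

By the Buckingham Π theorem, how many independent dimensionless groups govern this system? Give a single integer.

Exponent matrix [I,M] × [m,i,X1,X2,X3,X4,X5,X6]:
  I: [ 0  1 -1  2 -1 -1  3  2]
  M: [ 1  0 -3 -2  1  3 -3 -3]
Row reduction gives pivot columns m,i; rank = 2
Π count = n − r = 8 − 2 = 6

6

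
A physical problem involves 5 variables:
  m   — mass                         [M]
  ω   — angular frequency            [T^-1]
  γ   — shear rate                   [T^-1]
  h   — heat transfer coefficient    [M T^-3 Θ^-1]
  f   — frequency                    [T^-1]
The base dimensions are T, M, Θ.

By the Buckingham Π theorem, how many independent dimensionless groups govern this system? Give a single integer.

Write exponents as rows T,M,Θ / cols m,ω,γ,h,f:
  T: [ 0 -1 -1 -3 -1]
  M: [ 1  0  0  1  0]
  Θ: [ 0  0  0 -1  0]
Echelon form has 3 nonzero rows (pivots: m,ω,h)
5 vars − rank 3 = 2 Π groups

2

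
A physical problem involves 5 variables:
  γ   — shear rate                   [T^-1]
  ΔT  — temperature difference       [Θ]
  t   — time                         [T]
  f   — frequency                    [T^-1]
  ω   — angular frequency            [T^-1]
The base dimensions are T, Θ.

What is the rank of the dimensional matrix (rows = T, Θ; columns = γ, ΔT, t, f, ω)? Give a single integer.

2

Dimensional matrix (T×Θ by γ×ΔT×t×f×ω):
  T: [-1  0  1 -1 -1]
  Θ: [ 0  1  0  0  0]
Row reduction gives pivot columns γ,ΔT; rank = 2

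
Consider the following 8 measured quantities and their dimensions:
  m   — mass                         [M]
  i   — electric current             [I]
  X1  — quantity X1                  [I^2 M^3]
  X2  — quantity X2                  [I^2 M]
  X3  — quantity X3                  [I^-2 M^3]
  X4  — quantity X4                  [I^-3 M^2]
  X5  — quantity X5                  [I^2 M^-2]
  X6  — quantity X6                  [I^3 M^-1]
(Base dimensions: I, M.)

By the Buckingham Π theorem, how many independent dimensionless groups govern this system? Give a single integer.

6

Dimensional matrix (I×M by m×i×X1×X2×X3×X4×X5×X6):
  I: [ 0  1  2  2 -2 -3  2  3]
  M: [ 1  0  3  1  3  2 -2 -1]
Echelon form has 2 nonzero rows (pivots: m,i)
Π count = n − r = 8 − 2 = 6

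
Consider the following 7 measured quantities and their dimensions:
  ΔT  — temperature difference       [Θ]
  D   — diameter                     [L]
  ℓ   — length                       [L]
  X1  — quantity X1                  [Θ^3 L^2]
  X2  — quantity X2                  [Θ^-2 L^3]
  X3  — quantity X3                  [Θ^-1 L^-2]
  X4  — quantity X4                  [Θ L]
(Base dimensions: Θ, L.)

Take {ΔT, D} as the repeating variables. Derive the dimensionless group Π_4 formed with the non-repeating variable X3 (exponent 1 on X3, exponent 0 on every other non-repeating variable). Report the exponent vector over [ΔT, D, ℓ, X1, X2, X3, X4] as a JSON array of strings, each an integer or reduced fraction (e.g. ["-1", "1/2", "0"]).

["1", "2", "0", "0", "0", "1", "0"]

Write exponents as rows Θ,L / cols ΔT,D,ℓ,X1,X2,X3,X4:
  Θ: [ 1  0  0  3 -2 -1  1]
  L: [ 0  1  1  2  3 -2  1]
Row reduction gives pivot columns ΔT,D; rank = 2
Repeat: ΔT,D; free: ℓ,X1,X2,X3,X4
RREF:
  r0: [   1    0    0    3   -2   -1    1]
  r1: [   0    1    1    2    3   -2    1]
Fix exponent of X3 at 1, ℓ at 0, X1 at 0, X2 at 0, X4 at 0; solve each RREF row for its pivot's exponent:
  r0: exp(ΔT) + (-1)·1 = 0 ⇒ exp(ΔT) = 1
  r1: exp(D) + (-2)·1 = 0 ⇒ exp(D) = 2
Π_4 = ΔT · D^2 · X3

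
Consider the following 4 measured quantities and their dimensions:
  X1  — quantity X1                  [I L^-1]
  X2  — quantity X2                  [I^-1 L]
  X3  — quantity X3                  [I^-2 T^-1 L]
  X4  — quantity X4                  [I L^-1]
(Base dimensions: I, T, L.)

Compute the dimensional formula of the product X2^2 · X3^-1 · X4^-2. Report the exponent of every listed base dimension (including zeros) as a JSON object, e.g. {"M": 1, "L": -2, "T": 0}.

{"I": -2, "T": 1, "L": 3}

Dimensional matrix (I×T×L by X1×X2×X3×X4):
  I: [ 1 -1 -2  1]
  T: [ 0  0 -1  0]
  L: [-1  1  1 -1]
  [I]: (2)·-1+(-1)·-2+(-2)·1 = -2
  [T]: (2)·0+(-1)·-1+(-2)·0 = 1
  [L]: (2)·1+(-1)·1+(-2)·-1 = 3
⇒ I^-2 T L^3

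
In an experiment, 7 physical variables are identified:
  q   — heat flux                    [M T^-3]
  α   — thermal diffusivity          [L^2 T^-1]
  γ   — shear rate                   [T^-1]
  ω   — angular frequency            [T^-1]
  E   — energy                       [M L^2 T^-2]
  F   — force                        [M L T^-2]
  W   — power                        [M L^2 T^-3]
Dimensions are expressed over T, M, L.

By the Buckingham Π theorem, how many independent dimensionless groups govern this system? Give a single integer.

Dimensional matrix (T×M×L by q×α×γ×ω×E×F×W):
  T: [-3 -1 -1 -1 -2 -2 -3]
  M: [ 1  0  0  0  1  1  1]
  L: [ 0  2  0  0  2  1  2]
Echelon form has 3 nonzero rows (pivots: q,α,γ)
Π count = n − r = 7 − 3 = 4

4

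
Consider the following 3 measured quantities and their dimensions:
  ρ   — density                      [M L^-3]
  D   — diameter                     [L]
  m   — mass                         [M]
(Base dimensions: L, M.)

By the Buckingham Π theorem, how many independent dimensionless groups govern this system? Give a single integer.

1

Exponent matrix [L,M] × [ρ,D,m]:
  L: [-3  1  0]
  M: [ 1  0  1]
RREF → pivots at {ρ,D} ⇒ r = 2
Π count = n − r = 3 − 2 = 1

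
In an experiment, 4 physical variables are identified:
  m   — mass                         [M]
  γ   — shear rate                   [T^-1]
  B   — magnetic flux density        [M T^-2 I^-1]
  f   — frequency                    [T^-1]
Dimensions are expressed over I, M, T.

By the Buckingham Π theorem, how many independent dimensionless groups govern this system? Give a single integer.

1

Write exponents as rows I,M,T / cols m,γ,B,f:
  I: [ 0  0 -1  0]
  M: [ 1  0  1  0]
  T: [ 0 -1 -2 -1]
Echelon form has 3 nonzero rows (pivots: m,γ,B)
n=4, r=3 ⇒ 1 dimensionless group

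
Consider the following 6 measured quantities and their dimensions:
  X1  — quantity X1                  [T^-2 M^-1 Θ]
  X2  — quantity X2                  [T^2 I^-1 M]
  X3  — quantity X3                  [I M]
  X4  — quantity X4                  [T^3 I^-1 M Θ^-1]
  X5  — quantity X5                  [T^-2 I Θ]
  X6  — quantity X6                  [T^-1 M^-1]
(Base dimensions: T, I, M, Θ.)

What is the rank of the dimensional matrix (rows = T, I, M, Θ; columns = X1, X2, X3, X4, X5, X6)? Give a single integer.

3

Dimensional matrix (T×I×M×Θ by X1×X2×X3×X4×X5×X6):
  T: [-2  2  0  3 -2 -1]
  I: [ 0 -1  1 -1  1  0]
  M: [-1  1  1  1  0 -1]
  Θ: [ 1  0  0 -1  1  0]
Row reduction gives pivot columns X1,X2,X3; rank = 3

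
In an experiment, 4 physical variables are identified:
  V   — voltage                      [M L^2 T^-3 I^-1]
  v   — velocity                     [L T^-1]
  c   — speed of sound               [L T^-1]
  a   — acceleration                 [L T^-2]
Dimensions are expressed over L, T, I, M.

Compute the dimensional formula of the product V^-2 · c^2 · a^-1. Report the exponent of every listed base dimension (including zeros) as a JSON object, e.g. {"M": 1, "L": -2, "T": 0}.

Exponent matrix [L,T,I,M] × [V,v,c,a]:
  L: [ 2  1  1  1]
  T: [-3 -1 -1 -2]
  I: [-1  0  0  0]
  M: [ 1  0  0  0]
  [L]: (-2)·2+(2)·1+(-1)·1 = -3
  [T]: (-2)·-3+(2)·-1+(-1)·-2 = 6
  [I]: (-2)·-1+(2)·0+(-1)·0 = 2
  [M]: (-2)·1+(2)·0+(-1)·0 = -2
⇒ L^-3 T^6 I^2 M^-2

{"L": -3, "T": 6, "I": 2, "M": -2}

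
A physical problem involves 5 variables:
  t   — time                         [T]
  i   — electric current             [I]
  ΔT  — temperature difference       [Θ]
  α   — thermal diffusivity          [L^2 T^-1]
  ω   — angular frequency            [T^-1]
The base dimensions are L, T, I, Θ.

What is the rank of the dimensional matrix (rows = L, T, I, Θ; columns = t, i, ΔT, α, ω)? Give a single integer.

Write exponents as rows L,T,I,Θ / cols t,i,ΔT,α,ω:
  L: [ 0  0  0  2  0]
  T: [ 1  0  0 -1 -1]
  I: [ 0  1  0  0  0]
  Θ: [ 0  0  1  0  0]
Row reduction gives pivot columns t,i,ΔT,α; rank = 4

4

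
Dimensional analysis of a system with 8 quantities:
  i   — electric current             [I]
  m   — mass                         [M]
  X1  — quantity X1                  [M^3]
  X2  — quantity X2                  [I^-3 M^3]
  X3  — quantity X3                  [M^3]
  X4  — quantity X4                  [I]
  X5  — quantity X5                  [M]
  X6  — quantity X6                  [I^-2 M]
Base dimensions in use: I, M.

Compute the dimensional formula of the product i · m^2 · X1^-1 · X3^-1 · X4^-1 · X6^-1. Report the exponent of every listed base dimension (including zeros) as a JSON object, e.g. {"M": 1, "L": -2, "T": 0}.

Dimensional matrix (I×M by i×m×X1×X2×X3×X4×X5×X6):
  I: [ 1  0  0 -3  0  1  0 -2]
  M: [ 0  1  3  3  3  0  1  1]
  [I]: (1)·1+(2)·0+(-1)·0+(-1)·0+(-1)·1+(-1)·-2 = 2
  [M]: (1)·0+(2)·1+(-1)·3+(-1)·3+(-1)·0+(-1)·1 = -5
⇒ I^2 M^-5

{"I": 2, "M": -5}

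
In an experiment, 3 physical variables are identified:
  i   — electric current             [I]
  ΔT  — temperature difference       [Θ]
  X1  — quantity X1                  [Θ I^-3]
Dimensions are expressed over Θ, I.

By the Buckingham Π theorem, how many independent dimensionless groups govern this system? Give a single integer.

1

Exponent matrix [Θ,I] × [i,ΔT,X1]:
  Θ: [ 0  1  1]
  I: [ 1  0 -3]
RREF → pivots at {i,ΔT} ⇒ r = 2
3 vars − rank 2 = 1 Π group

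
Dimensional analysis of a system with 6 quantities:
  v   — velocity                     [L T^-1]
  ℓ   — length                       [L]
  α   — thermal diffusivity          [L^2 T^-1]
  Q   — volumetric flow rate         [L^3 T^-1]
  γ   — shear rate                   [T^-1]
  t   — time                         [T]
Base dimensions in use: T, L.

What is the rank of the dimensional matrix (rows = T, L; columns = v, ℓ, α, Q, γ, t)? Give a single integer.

2

Exponent matrix [T,L] × [v,ℓ,α,Q,γ,t]:
  T: [-1  0 -1 -1 -1  1]
  L: [ 1  1  2  3  0  0]
Row reduction gives pivot columns v,ℓ; rank = 2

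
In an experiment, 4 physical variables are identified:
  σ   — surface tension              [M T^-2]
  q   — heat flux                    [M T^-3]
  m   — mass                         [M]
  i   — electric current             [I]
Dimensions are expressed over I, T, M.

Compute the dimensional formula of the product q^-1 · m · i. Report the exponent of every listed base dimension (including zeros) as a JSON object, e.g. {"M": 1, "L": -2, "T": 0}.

Exponent matrix [I,T,M] × [σ,q,m,i]:
  I: [ 0  0  0  1]
  T: [-2 -3  0  0]
  M: [ 1  1  1  0]
  [I]: (-1)·0+(1)·0+(1)·1 = 1
  [T]: (-1)·-3+(1)·0+(1)·0 = 3
  [M]: (-1)·1+(1)·1+(1)·0 = 0
⇒ I T^3

{"I": 1, "T": 3, "M": 0}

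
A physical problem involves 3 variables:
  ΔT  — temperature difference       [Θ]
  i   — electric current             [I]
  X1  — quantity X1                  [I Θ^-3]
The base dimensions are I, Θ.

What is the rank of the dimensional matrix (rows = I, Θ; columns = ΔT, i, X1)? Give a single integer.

Dimensional matrix (I×Θ by ΔT×i×X1):
  I: [ 0  1  1]
  Θ: [ 1  0 -3]
Row reduction gives pivot columns ΔT,i; rank = 2

2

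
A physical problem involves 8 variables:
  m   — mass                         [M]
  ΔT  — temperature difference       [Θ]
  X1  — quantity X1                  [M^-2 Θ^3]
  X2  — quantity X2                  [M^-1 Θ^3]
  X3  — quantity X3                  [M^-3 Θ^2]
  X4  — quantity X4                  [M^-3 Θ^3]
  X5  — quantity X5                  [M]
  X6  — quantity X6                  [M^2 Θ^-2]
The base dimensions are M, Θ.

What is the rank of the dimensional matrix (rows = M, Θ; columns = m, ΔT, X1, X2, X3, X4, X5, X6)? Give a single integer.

2

Dimensional matrix (M×Θ by m×ΔT×X1×X2×X3×X4×X5×X6):
  M: [ 1  0 -2 -1 -3 -3  1  2]
  Θ: [ 0  1  3  3  2  3  0 -2]
RREF → pivots at {m,ΔT} ⇒ r = 2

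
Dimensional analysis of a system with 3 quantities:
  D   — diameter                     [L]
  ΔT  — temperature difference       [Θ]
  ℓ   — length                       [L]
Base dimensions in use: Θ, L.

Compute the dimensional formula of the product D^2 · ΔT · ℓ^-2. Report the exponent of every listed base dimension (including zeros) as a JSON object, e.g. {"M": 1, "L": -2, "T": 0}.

Write exponents as rows Θ,L / cols D,ΔT,ℓ:
  Θ: [ 0  1  0]
  L: [ 1  0  1]
  [Θ]: (2)·0+(1)·1+(-2)·0 = 1
  [L]: (2)·1+(1)·0+(-2)·1 = 0
⇒ Θ

{"Θ": 1, "L": 0}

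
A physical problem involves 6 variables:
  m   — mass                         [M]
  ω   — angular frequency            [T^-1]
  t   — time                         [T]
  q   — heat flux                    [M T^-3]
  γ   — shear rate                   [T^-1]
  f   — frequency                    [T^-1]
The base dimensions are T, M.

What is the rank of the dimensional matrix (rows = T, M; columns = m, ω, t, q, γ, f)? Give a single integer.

Dimensional matrix (T×M by m×ω×t×q×γ×f):
  T: [ 0 -1  1 -3 -1 -1]
  M: [ 1  0  0  1  0  0]
RREF → pivots at {m,ω} ⇒ r = 2

2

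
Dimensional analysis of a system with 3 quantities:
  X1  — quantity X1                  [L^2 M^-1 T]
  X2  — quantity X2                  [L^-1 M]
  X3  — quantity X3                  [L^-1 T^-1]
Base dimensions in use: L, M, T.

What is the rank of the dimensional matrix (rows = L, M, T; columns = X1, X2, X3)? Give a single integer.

Write exponents as rows L,M,T / cols X1,X2,X3:
  L: [ 2 -1 -1]
  M: [-1  1  0]
  T: [ 1  0 -1]
RREF → pivots at {X1,X2} ⇒ r = 2

2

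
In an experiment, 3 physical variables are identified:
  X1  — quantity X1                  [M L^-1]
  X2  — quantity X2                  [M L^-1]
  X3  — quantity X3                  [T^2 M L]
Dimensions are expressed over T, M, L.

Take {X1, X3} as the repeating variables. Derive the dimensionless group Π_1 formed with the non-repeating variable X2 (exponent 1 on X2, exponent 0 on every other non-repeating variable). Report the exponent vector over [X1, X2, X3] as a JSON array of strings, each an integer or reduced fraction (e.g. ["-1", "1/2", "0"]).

Exponent matrix [T,M,L] × [X1,X2,X3]:
  T: [ 0  0  2]
  M: [ 1  1  1]
  L: [-1 -1  1]
RREF → pivots at {X1,X3} ⇒ r = 2
Repeat: X1,X3; free: X2
RREF:
  r0: [   1    1    0]
  r1: [   0    0    1]
  r2: [   0    0    0]
Fix exponent of X2 at 1; solve each RREF row for its pivot's exponent:
  r0: exp(X1) + (1)·1 = 0 ⇒ exp(X1) = -1
  r1: exp(X3) + (0)·1 = 0 ⇒ exp(X3) = 0
Π_1 = X1^-1 · X2

["-1", "1", "0"]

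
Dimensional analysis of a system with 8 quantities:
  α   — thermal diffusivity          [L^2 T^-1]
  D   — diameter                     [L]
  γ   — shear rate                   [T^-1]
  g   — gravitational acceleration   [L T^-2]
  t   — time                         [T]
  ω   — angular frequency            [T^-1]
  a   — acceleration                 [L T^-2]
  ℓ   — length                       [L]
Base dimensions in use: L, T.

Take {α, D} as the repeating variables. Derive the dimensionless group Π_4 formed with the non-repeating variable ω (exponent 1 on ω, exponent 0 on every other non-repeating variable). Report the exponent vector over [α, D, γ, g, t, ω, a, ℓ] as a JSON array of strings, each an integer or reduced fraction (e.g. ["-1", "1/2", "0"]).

["-1", "2", "0", "0", "0", "1", "0", "0"]

Write exponents as rows L,T / cols α,D,γ,g,t,ω,a,ℓ:
  L: [ 2  1  0  1  0  0  1  1]
  T: [-1  0 -1 -2  1 -1 -2  0]
Row reduction gives pivot columns α,D; rank = 2
Repeat: α,D; free: γ,g,t,ω,a,ℓ
RREF:
  r0: [   1    0    1    2   -1    1    2    0]
  r1: [   0    1   -2   -3    2   -2   -3    1]
Fix exponent of ω at 1, γ at 0, g at 0, t at 0, a at 0, ℓ at 0; solve each RREF row for its pivot's exponent:
  r0: exp(α) + (1)·1 = 0 ⇒ exp(α) = -1
  r1: exp(D) + (-2)·1 = 0 ⇒ exp(D) = 2
Π_4 = α^-1 · D^2 · ω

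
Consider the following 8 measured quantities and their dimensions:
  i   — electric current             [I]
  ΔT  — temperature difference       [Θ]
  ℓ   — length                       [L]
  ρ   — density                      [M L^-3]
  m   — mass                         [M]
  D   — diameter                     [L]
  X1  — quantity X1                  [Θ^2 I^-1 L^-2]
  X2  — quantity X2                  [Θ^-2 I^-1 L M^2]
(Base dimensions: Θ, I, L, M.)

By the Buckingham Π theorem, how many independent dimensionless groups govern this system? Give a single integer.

4

Exponent matrix [Θ,I,L,M] × [i,ΔT,ℓ,ρ,m,D,X1,X2]:
  Θ: [ 0  1  0  0  0  0  2 -2]
  I: [ 1  0  0  0  0  0 -1 -1]
  L: [ 0  0  1 -3  0  1 -2  1]
  M: [ 0  0  0  1  1  0  0  2]
RREF → pivots at {i,ΔT,ℓ,ρ} ⇒ r = 4
Π count = n − r = 8 − 4 = 4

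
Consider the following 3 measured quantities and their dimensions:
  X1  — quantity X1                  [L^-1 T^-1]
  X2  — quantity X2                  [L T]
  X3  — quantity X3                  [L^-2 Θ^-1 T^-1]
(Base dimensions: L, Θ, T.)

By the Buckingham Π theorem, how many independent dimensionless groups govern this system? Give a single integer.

Write exponents as rows L,Θ,T / cols X1,X2,X3:
  L: [-1  1 -2]
  Θ: [ 0  0 -1]
  T: [-1  1 -1]
Row reduction gives pivot columns X1,X3; rank = 2
Π count = n − r = 3 − 2 = 1

1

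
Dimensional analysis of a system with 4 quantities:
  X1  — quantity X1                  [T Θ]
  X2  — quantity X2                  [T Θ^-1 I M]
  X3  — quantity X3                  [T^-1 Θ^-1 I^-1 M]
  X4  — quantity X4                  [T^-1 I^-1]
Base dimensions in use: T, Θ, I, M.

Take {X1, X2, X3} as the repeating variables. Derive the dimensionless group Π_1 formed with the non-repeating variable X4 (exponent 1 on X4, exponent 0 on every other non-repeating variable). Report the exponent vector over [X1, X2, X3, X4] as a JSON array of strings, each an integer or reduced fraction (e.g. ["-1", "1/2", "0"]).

Exponent matrix [T,Θ,I,M] × [X1,X2,X3,X4]:
  T: [ 1  1 -1 -1]
  Θ: [ 1 -1 -1  0]
  I: [ 0  1 -1 -1]
  M: [ 0  1  1  0]
Echelon form has 3 nonzero rows (pivots: X1,X2,X3)
Repeat: X1,X2,X3; free: X4
RREF:
  r0: [   1    0    0    0]
  r1: [   0    1    0 -1/2]
  r2: [   0    0    1  1/2]
  r3: [   0    0    0    0]
Fix exponent of X4 at 1; solve each RREF row for its pivot's exponent:
  r0: exp(X1) + (0)·1 = 0 ⇒ exp(X1) = 0
  r1: exp(X2) + (-1/2)·1 = 0 ⇒ exp(X2) = 1/2
  r2: exp(X3) + (1/2)·1 = 0 ⇒ exp(X3) = -1/2
Π_1 = X2^(1/2) · X3^(-1/2) · X4

["0", "1/2", "-1/2", "1"]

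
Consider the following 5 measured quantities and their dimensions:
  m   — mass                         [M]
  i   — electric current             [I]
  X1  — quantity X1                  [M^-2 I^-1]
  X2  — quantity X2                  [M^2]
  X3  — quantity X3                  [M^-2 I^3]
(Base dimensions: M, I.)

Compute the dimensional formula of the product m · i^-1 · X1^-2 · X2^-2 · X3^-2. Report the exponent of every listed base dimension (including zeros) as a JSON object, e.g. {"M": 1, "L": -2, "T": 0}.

{"M": 5, "I": -5}

Dimensional matrix (M×I by m×i×X1×X2×X3):
  M: [ 1  0 -2  2 -2]
  I: [ 0  1 -1  0  3]
  [M]: (1)·1+(-1)·0+(-2)·-2+(-2)·2+(-2)·-2 = 5
  [I]: (1)·0+(-1)·1+(-2)·-1+(-2)·0+(-2)·3 = -5
⇒ M^5 I^-5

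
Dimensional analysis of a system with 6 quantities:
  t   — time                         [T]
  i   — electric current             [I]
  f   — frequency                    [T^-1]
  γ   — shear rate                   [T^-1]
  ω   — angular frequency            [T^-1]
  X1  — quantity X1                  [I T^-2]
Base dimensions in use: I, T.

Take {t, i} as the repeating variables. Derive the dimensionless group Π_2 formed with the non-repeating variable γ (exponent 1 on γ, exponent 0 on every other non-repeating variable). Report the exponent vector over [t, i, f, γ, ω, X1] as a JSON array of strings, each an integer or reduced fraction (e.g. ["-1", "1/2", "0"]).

["1", "0", "0", "1", "0", "0"]

Dimensional matrix (I×T by t×i×f×γ×ω×X1):
  I: [ 0  1  0  0  0  1]
  T: [ 1  0 -1 -1 -1 -2]
Row reduction gives pivot columns t,i; rank = 2
Repeat: t,i; free: f,γ,ω,X1
RREF:
  r0: [   1    0   -1   -1   -1   -2]
  r1: [   0    1    0    0    0    1]
Fix exponent of γ at 1, f at 0, ω at 0, X1 at 0; solve each RREF row for its pivot's exponent:
  r0: exp(t) + (-1)·1 = 0 ⇒ exp(t) = 1
  r1: exp(i) + (0)·1 = 0 ⇒ exp(i) = 0
Π_2 = t · γ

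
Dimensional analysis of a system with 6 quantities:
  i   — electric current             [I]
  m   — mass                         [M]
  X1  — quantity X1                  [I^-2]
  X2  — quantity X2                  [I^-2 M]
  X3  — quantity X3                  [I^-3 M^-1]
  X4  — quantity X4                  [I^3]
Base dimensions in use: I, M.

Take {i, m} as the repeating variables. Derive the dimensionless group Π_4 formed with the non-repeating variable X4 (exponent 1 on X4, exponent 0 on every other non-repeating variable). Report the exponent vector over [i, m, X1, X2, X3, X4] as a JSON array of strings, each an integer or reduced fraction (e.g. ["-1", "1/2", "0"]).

Dimensional matrix (I×M by i×m×X1×X2×X3×X4):
  I: [ 1  0 -2 -2 -3  3]
  M: [ 0  1  0  1 -1  0]
RREF → pivots at {i,m} ⇒ r = 2
Repeat: i,m; free: X1,X2,X3,X4
RREF:
  r0: [   1    0   -2   -2   -3    3]
  r1: [   0    1    0    1   -1    0]
Fix exponent of X4 at 1, X1 at 0, X2 at 0, X3 at 0; solve each RREF row for its pivot's exponent:
  r0: exp(i) + (3)·1 = 0 ⇒ exp(i) = -3
  r1: exp(m) + (0)·1 = 0 ⇒ exp(m) = 0
Π_4 = i^-3 · X4

["-3", "0", "0", "0", "0", "1"]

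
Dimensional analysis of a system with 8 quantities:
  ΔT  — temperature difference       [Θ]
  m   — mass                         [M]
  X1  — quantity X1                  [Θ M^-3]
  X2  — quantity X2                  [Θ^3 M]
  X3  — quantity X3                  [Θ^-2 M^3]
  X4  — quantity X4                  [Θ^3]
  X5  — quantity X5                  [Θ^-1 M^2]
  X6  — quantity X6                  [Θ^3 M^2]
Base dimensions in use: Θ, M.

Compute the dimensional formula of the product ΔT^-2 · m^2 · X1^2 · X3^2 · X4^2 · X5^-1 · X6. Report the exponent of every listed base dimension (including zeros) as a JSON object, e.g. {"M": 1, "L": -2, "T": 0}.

{"Θ": 6, "M": 2}

Exponent matrix [Θ,M] × [ΔT,m,X1,X2,X3,X4,X5,X6]:
  Θ: [ 1  0  1  3 -2  3 -1  3]
  M: [ 0  1 -3  1  3  0  2  2]
  [Θ]: (-2)·1+(2)·0+(2)·1+(2)·-2+(2)·3+(-1)·-1+(1)·3 = 6
  [M]: (-2)·0+(2)·1+(2)·-3+(2)·3+(2)·0+(-1)·2+(1)·2 = 2
⇒ Θ^6 M^2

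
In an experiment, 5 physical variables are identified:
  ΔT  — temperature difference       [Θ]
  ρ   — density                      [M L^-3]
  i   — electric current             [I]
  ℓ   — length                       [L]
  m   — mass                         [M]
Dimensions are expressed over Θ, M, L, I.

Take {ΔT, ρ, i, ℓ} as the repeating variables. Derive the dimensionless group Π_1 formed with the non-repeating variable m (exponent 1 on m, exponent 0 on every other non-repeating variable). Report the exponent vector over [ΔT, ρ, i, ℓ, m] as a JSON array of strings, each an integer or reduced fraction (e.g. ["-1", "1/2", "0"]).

Exponent matrix [Θ,M,L,I] × [ΔT,ρ,i,ℓ,m]:
  Θ: [ 1  0  0  0  0]
  M: [ 0  1  0  0  1]
  L: [ 0 -3  0  1  0]
  I: [ 0  0  1  0  0]
Row reduction gives pivot columns ΔT,ρ,i,ℓ; rank = 4
Pivot set = {ΔT,ρ,i,ℓ}, free = {m}
RREF:
  r0: [   1    0    0    0    0]
  r1: [   0    1    0    0    1]
  r2: [   0    0    1    0    0]
  r3: [   0    0    0    1    3]
Fix exponent of m at 1; solve each RREF row for its pivot's exponent:
  r0: exp(ΔT) + (0)·1 = 0 ⇒ exp(ΔT) = 0
  r1: exp(ρ) + (1)·1 = 0 ⇒ exp(ρ) = -1
  r2: exp(i) + (0)·1 = 0 ⇒ exp(i) = 0
  r3: exp(ℓ) + (3)·1 = 0 ⇒ exp(ℓ) = -3
Π_1 = ρ^-1 · ℓ^-3 · m

["0", "-1", "0", "-3", "1"]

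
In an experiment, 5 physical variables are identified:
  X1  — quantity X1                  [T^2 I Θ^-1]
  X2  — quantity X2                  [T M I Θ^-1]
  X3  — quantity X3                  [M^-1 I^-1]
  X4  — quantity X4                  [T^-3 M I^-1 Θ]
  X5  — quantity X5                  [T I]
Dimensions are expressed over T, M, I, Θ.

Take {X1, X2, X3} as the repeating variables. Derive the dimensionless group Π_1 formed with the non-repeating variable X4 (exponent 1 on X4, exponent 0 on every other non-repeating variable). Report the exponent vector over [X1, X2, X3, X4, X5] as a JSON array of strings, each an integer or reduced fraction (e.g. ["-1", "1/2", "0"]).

Write exponents as rows T,M,I,Θ / cols X1,X2,X3,X4,X5:
  T: [ 2  1  0 -3  1]
  M: [ 0  1 -1  1  0]
  I: [ 1  1 -1 -1  1]
  Θ: [-1 -1  0  1  0]
RREF → pivots at {X1,X2,X3} ⇒ r = 3
Repeat: X1,X2,X3; free: X4,X5
RREF:
  r0: [   1    0    0   -2    1]
  r1: [   0    1    0    1   -1]
  r2: [   0    0    1    0   -1]
  r3: [   0    0    0    0    0]
Fix exponent of X4 at 1, X5 at 0; solve each RREF row for its pivot's exponent:
  r0: exp(X1) + (-2)·1 = 0 ⇒ exp(X1) = 2
  r1: exp(X2) + (1)·1 = 0 ⇒ exp(X2) = -1
  r2: exp(X3) + (0)·1 = 0 ⇒ exp(X3) = 0
Π_1 = X1^2 · X2^-1 · X4

["2", "-1", "0", "1", "0"]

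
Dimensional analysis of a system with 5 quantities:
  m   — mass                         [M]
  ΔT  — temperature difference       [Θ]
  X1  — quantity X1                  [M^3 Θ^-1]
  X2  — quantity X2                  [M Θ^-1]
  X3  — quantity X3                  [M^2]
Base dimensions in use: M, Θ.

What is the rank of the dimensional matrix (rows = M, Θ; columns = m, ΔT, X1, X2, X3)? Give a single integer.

2

Write exponents as rows M,Θ / cols m,ΔT,X1,X2,X3:
  M: [ 1  0  3  1  2]
  Θ: [ 0  1 -1 -1  0]
Echelon form has 2 nonzero rows (pivots: m,ΔT)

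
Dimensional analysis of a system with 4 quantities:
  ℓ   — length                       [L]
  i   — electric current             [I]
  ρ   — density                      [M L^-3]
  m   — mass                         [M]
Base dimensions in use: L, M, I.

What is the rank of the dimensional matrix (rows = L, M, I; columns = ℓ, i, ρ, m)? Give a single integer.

3

Write exponents as rows L,M,I / cols ℓ,i,ρ,m:
  L: [ 1  0 -3  0]
  M: [ 0  0  1  1]
  I: [ 0  1  0  0]
Row reduction gives pivot columns ℓ,i,ρ; rank = 3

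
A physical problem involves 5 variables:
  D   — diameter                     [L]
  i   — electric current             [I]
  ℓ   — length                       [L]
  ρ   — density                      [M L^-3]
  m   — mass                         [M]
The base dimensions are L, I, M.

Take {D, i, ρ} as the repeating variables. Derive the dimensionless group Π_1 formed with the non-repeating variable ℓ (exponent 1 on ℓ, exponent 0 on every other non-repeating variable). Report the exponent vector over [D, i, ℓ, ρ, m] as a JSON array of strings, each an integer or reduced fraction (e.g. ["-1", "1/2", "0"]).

["-1", "0", "1", "0", "0"]

Exponent matrix [L,I,M] × [D,i,ℓ,ρ,m]:
  L: [ 1  0  1 -3  0]
  I: [ 0  1  0  0  0]
  M: [ 0  0  0  1  1]
Echelon form has 3 nonzero rows (pivots: D,i,ρ)
Repeat: D,i,ρ; free: ℓ,m
RREF:
  r0: [   1    0    1    0    3]
  r1: [   0    1    0    0    0]
  r2: [   0    0    0    1    1]
Fix exponent of ℓ at 1, m at 0; solve each RREF row for its pivot's exponent:
  r0: exp(D) + (1)·1 = 0 ⇒ exp(D) = -1
  r1: exp(i) + (0)·1 = 0 ⇒ exp(i) = 0
  r2: exp(ρ) + (0)·1 = 0 ⇒ exp(ρ) = 0
Π_1 = D^-1 · ℓ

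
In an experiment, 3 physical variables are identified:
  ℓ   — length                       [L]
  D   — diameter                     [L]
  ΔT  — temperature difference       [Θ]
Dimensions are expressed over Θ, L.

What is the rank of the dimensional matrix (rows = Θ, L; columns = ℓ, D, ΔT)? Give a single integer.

2

Exponent matrix [Θ,L] × [ℓ,D,ΔT]:
  Θ: [ 0  0  1]
  L: [ 1  1  0]
Echelon form has 2 nonzero rows (pivots: ℓ,ΔT)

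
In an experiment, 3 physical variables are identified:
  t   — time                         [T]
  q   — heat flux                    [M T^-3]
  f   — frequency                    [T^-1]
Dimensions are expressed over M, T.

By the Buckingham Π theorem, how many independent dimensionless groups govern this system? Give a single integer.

Write exponents as rows M,T / cols t,q,f:
  M: [ 0  1  0]
  T: [ 1 -3 -1]
Echelon form has 2 nonzero rows (pivots: t,q)
n=3, r=2 ⇒ 1 dimensionless group

1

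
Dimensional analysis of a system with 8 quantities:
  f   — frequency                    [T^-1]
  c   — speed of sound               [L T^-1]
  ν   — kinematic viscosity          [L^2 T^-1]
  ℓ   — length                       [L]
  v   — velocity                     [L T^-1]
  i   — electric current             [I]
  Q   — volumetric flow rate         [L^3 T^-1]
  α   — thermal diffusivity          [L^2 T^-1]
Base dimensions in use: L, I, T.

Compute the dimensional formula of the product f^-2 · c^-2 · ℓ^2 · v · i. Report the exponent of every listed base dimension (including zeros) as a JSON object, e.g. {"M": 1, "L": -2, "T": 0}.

Exponent matrix [L,I,T] × [f,c,ν,ℓ,v,i,Q,α]:
  L: [ 0  1  2  1  1  0  3  2]
  I: [ 0  0  0  0  0  1  0  0]
  T: [-1 -1 -1  0 -1  0 -1 -1]
  [L]: (-2)·0+(-2)·1+(2)·1+(1)·1+(1)·0 = 1
  [I]: (-2)·0+(-2)·0+(2)·0+(1)·0+(1)·1 = 1
  [T]: (-2)·-1+(-2)·-1+(2)·0+(1)·-1+(1)·0 = 3
⇒ L I T^3

{"L": 1, "I": 1, "T": 3}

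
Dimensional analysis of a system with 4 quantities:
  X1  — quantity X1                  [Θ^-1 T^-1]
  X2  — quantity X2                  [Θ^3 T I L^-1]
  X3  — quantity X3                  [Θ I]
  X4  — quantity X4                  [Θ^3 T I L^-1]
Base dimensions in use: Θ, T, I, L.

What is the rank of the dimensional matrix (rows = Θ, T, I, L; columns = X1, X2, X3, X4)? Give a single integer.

Dimensional matrix (Θ×T×I×L by X1×X2×X3×X4):
  Θ: [-1  3  1  3]
  T: [-1  1  0  1]
  I: [ 0  1  1  1]
  L: [ 0 -1  0 -1]
Echelon form has 3 nonzero rows (pivots: X1,X2,X3)

3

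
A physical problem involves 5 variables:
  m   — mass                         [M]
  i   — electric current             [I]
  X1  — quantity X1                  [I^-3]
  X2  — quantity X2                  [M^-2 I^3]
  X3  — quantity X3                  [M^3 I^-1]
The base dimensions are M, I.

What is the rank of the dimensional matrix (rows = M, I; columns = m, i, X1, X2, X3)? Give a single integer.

Write exponents as rows M,I / cols m,i,X1,X2,X3:
  M: [ 1  0  0 -2  3]
  I: [ 0  1 -3  3 -1]
RREF → pivots at {m,i} ⇒ r = 2

2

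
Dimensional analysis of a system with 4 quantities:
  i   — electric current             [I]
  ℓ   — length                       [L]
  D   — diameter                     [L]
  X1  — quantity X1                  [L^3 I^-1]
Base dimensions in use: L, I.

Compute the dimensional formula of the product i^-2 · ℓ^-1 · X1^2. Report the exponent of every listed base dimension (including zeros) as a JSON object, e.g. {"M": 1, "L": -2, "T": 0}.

{"L": 5, "I": -4}

Write exponents as rows L,I / cols i,ℓ,D,X1:
  L: [ 0  1  1  3]
  I: [ 1  0  0 -1]
  [L]: (-2)·0+(-1)·1+(2)·3 = 5
  [I]: (-2)·1+(-1)·0+(2)·-1 = -4
⇒ L^5 I^-4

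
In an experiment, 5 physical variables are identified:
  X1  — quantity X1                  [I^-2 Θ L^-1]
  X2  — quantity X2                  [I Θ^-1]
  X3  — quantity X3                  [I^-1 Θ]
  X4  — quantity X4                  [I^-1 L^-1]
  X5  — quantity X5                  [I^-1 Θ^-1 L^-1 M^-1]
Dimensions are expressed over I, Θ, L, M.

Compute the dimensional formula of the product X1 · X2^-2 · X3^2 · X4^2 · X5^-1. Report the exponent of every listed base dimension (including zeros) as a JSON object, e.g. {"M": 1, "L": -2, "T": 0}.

{"I": -7, "Θ": 6, "L": -2, "M": 1}

Dimensional matrix (I×Θ×L×M by X1×X2×X3×X4×X5):
  I: [-2  1 -1 -1 -1]
  Θ: [ 1 -1  1  0 -1]
  L: [-1  0  0 -1 -1]
  M: [ 0  0  0  0 -1]
  [I]: (1)·-2+(-2)·1+(2)·-1+(2)·-1+(-1)·-1 = -7
  [Θ]: (1)·1+(-2)·-1+(2)·1+(2)·0+(-1)·-1 = 6
  [L]: (1)·-1+(-2)·0+(2)·0+(2)·-1+(-1)·-1 = -2
  [M]: (1)·0+(-2)·0+(2)·0+(2)·0+(-1)·-1 = 1
⇒ I^-7 Θ^6 L^-2 M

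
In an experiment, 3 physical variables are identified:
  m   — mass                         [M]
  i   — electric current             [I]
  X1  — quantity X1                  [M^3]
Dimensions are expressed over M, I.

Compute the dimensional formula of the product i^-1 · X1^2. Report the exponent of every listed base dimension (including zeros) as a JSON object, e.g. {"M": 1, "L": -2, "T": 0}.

Exponent matrix [M,I] × [m,i,X1]:
  M: [ 1  0  3]
  I: [ 0  1  0]
  [M]: (-1)·0+(2)·3 = 6
  [I]: (-1)·1+(2)·0 = -1
⇒ M^6 I^-1

{"M": 6, "I": -1}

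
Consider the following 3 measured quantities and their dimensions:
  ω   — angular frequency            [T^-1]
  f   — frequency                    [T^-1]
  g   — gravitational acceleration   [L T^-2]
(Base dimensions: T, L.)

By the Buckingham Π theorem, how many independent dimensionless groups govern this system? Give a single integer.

1

Write exponents as rows T,L / cols ω,f,g:
  T: [-1 -1 -2]
  L: [ 0  0  1]
RREF → pivots at {ω,g} ⇒ r = 2
n=3, r=2 ⇒ 1 dimensionless group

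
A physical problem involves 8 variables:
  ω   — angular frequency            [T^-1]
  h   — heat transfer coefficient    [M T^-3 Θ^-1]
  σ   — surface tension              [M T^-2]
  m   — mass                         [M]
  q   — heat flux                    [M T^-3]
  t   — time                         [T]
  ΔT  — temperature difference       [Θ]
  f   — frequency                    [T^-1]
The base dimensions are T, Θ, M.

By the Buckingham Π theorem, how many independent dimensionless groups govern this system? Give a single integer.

5

Exponent matrix [T,Θ,M] × [ω,h,σ,m,q,t,ΔT,f]:
  T: [-1 -3 -2  0 -3  1  0 -1]
  Θ: [ 0 -1  0  0  0  0  1  0]
  M: [ 0  1  1  1  1  0  0  0]
RREF → pivots at {ω,h,σ} ⇒ r = 3
Π count = n − r = 8 − 3 = 5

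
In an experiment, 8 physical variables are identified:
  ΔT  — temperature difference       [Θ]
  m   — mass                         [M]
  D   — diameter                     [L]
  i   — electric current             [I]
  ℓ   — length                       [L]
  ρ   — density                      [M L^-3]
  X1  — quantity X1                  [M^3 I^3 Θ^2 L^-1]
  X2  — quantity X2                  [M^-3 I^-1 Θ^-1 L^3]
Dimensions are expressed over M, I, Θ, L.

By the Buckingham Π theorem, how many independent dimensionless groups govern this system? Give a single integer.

4

Write exponents as rows M,I,Θ,L / cols ΔT,m,D,i,ℓ,ρ,X1,X2:
  M: [ 0  1  0  0  0  1  3 -3]
  I: [ 0  0  0  1  0  0  3 -1]
  Θ: [ 1  0  0  0  0  0  2 -1]
  L: [ 0  0  1  0  1 -3 -1  3]
Row reduction gives pivot columns ΔT,m,D,i; rank = 4
n=8, r=4 ⇒ 4 dimensionless groups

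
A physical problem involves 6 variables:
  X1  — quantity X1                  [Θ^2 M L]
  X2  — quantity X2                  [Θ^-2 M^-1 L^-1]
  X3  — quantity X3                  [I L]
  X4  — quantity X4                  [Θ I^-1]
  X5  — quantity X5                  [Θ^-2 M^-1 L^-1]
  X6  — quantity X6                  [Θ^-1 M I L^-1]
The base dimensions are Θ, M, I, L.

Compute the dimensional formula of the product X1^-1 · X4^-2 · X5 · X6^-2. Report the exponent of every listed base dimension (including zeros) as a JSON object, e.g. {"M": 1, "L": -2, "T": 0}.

Write exponents as rows Θ,M,I,L / cols X1,X2,X3,X4,X5,X6:
  Θ: [ 2 -2  0  1 -2 -1]
  M: [ 1 -1  0  0 -1  1]
  I: [ 0  0  1 -1  0  1]
  L: [ 1 -1  1  0 -1 -1]
  [Θ]: (-1)·2+(-2)·1+(1)·-2+(-2)·-1 = -4
  [M]: (-1)·1+(-2)·0+(1)·-1+(-2)·1 = -4
  [I]: (-1)·0+(-2)·-1+(1)·0+(-2)·1 = 0
  [L]: (-1)·1+(-2)·0+(1)·-1+(-2)·-1 = 0
⇒ Θ^-4 M^-4

{"Θ": -4, "M": -4, "I": 0, "L": 0}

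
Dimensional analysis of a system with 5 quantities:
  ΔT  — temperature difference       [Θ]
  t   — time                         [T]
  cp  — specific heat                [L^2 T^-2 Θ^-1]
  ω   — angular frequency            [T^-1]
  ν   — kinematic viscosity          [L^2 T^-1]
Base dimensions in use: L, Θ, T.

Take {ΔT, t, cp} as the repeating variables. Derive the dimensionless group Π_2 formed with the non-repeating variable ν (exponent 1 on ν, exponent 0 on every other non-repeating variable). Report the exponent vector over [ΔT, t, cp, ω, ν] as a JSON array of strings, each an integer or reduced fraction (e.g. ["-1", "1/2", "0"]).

["-1", "-1", "-1", "0", "1"]

Write exponents as rows L,Θ,T / cols ΔT,t,cp,ω,ν:
  L: [ 0  0  2  0  2]
  Θ: [ 1  0 -1  0  0]
  T: [ 0  1 -2 -1 -1]
RREF → pivots at {ΔT,t,cp} ⇒ r = 3
Repeat: ΔT,t,cp; free: ω,ν
RREF:
  r0: [   1    0    0    0    1]
  r1: [   0    1    0   -1    1]
  r2: [   0    0    1    0    1]
Fix exponent of ν at 1, ω at 0; solve each RREF row for its pivot's exponent:
  r0: exp(ΔT) + (1)·1 = 0 ⇒ exp(ΔT) = -1
  r1: exp(t) + (1)·1 = 0 ⇒ exp(t) = -1
  r2: exp(cp) + (1)·1 = 0 ⇒ exp(cp) = -1
Π_2 = ΔT^-1 · t^-1 · cp^-1 · ν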